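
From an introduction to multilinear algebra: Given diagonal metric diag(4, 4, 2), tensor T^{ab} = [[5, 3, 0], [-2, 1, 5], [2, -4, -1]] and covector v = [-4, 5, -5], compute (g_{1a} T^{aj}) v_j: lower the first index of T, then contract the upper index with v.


Step 1: lower the first index. For a diagonal metric, g_{ia} T^{aj} = g_{ii} T^{ij} (no sum on i).
g_{11} = 4
S_1{}^1 = 4 * T^{11} = 4 * 5 = 20
S_1{}^2 = 4 * T^{12} = 4 * 3 = 12
S_1{}^3 = 4 * T^{13} = 4 * 0 = 0
Step 2: contract S_1{}^j with v_j.
S_1{}^1 * v_1 = 20 * -4 = -80
S_1{}^2 * v_2 = 12 * 5 = 60
S_1{}^3 * v_3 = 0 * -5 = 0
Result = -80 + 60 + 0 = -20

-20


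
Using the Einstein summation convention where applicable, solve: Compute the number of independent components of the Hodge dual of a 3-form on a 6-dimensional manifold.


The Hodge dual of a p-form on an n-dimensional manifold is an (n-p)-form.
n = 6, p = 3, so dual degree = 6 - 3 = 3
The number of components is C(n, n-p) = C(6, 3) = 20

20


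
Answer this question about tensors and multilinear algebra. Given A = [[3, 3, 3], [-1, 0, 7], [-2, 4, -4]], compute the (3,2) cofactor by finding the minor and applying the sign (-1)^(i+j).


To find cofactor C_{32}, delete row 3 and column 2.
The resulting 2x2 submatrix is: [[3, 3], [-1, 7]]
Minor M_{32} = 3*7 - 3*-1
  = 21 - -3 = 24
Sign = (-1)^(3+2) = (-1)^5 = -1
Cofactor C_{32} = -1 * 24 = -24

-24


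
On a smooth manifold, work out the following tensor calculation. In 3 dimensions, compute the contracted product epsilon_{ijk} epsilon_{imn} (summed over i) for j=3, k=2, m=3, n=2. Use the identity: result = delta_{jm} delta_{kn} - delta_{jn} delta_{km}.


Using the identity: epsilon_{ijk} epsilon_{imn} = delta_{jm} delta_{kn} - delta_{jn} delta_{km}.
delta_{33} = 1
delta_{22} = 1
delta_{32} = 0
delta_{23} = 0
Result = 1 * 1 - 0 * 0 = 1 - 0 = 1

1


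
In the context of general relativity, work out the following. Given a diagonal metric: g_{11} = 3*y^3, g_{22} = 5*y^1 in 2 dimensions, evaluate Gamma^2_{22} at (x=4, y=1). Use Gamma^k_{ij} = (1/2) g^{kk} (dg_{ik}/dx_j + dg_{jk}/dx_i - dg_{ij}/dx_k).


For a diagonal metric, Gamma^k_{ij} = (1/2) g^{kk} (dg_{ik}/dx_j + dg_{jk}/dx_i - dg_{ij}/dx_k).
The metric is diagonal, so g_{ab} = 0 for a != b.
At the given point: g_{11} = 3, g_{22} = 5
g^{22} = 1/5
dg_{22}/dx_2 = dg_{22}/dx_2 = 5
dg_{22}/dx_2 = dg_{22}/dx_2 = 5
dg_{22}/dx_2 = dg_{22}/dx_2 = 5
Numerator = 5 + 5 - 5 = 5
Gamma^2_{22} = 5 / (2 * 5) = 1/2

1/2


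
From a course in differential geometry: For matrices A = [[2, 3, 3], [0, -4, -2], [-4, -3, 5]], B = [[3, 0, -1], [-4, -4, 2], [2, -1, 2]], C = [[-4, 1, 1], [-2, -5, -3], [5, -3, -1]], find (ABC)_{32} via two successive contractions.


(ABC)_{32} = sum_m (AB)_{3m} C_{m2}. First compute row 3 of AB.
(AB)_{31} = -4*3 + -3*-4 + 5*2 = 10
(AB)_{32} = -4*0 + -3*-4 + 5*-1 = 7
(AB)_{33} = -4*-1 + -3*2 + 5*2 = 8
Now contract with column 2 of C:
(AB)_{31} * C_{12} = 10 * 1 = 10
(AB)_{32} * C_{22} = 7 * -5 = -35
(AB)_{33} * C_{32} = 8 * -3 = -24
(ABC)_{32} = 10 + -35 + -24 = -49

-49


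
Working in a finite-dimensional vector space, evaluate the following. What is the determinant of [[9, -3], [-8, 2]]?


For a 2x2 matrix [[a, b], [c, d]], det = a*d - b*c.
a = 9, b = -3, c = -8, d = 2
a*d = 9 * 2 = 18
b*c = -3 * -8 = 24
det = 18 - 24 = -6

-6


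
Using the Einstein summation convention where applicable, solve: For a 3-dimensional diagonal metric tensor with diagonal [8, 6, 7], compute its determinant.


For a diagonal metric, the determinant is the product of diagonal entries.
Diagonal entries: 8, 6, 7
det(g) = 8 * 6 * 7 = 336

336


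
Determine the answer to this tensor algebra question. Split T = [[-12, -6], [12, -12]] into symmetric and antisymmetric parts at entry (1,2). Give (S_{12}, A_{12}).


T_{12} = -6
T_{21} = 12
S_{12} = (-6 + 12)/2 = 6/2 = 3
A_{12} = (-6 - 12)/2 = -18/2 = -9
Check: S + A = 3 + -9 = -6 = T_{12}.

(3, -9)


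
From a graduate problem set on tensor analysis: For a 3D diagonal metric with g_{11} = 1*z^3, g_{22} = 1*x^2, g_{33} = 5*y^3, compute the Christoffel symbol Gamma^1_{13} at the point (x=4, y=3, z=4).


For a diagonal metric, Gamma^k_{ij} = (1/2) g^{kk} (dg_{ik}/dx_j + dg_{jk}/dx_i - dg_{ij}/dx_k).
The metric is diagonal, so g_{ab} = 0 for a != b.
At the given point: g_{11} = 64, g_{22} = 16, g_{33} = 135
g^{11} = 1/64
dg_{11}/dx_3 = dg_{11}/dx_3 = 48
dg_{31}/dx_1 = 0 (off-diagonal)
dg_{13}/dx_1 = 0 (off-diagonal)
Numerator = 48 + 0 - 0 = 48
Gamma^1_{13} = 48 / (2 * 64) = 3/8

3/8


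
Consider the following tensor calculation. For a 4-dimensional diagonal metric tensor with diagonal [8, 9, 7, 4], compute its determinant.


For a diagonal metric, the determinant is the product of diagonal entries.
Diagonal entries: 8, 9, 7, 4
det(g) = 8 * 9 * 7 * 4 = 2016

2016


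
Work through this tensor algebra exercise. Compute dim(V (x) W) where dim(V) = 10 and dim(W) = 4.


The dimension of a tensor product is the product of dimensions.
dim(V) = 10, dim(W) = 4
dim(V (x) W) = 10 * 4 = 40

40


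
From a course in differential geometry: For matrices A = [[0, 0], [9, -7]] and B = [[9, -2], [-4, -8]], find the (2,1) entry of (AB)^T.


(AB)^T_{ij} = (AB)_{ji} = sum_k A_{jk} B_{ki}.
For i=2, j=1 we need (AB)_{12}:
A_{11} * B_{12} = 0 * -2 = 0
A_{12} * B_{22} = 0 * -8 = 0
Sum = 0 + 0 = 0

0


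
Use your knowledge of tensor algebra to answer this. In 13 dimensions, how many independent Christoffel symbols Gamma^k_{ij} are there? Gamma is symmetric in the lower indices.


Christoffel symbols Gamma^k_{ij} are symmetric in i,j, so there are d * d(d+1)/2 independent symbols.
d = 13
d(d+1)/2 = 13 * 14 / 2 = 91
Total = 13 * 91 = 1183

1183


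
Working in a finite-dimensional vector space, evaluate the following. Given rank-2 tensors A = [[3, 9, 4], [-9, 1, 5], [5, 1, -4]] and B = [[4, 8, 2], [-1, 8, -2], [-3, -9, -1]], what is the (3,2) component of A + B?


Tensor addition is component-wise: (A + B)_{ij} = A_{ij} + B_{ij}.
A_{32} = 1
B_{32} = -9
(A + B)_{32} = 1 + -9 = -8

-8


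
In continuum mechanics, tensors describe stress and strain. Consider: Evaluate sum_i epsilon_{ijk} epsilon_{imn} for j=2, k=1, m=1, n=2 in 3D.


Using the identity: epsilon_{ijk} epsilon_{imn} = delta_{jm} delta_{kn} - delta_{jn} delta_{km}.
delta_{21} = 0
delta_{12} = 0
delta_{22} = 1
delta_{11} = 1
Result = 0 * 0 - 1 * 1 = 0 - 1 = -1

-1


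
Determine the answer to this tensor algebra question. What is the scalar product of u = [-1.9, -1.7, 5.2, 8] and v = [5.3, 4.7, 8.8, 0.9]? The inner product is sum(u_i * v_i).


The inner product u . v = sum of u_i * v_i.
Term-by-term: -1.9 * 5.3, -1.7 * 4.7, 5.2 * 8.8, 8 * 0.9
Products: -10.07, -7.99, 45.76, 7.2
Sum = -10.07 + -7.99 + 45.76 + 7.2 = 34.9

34.9


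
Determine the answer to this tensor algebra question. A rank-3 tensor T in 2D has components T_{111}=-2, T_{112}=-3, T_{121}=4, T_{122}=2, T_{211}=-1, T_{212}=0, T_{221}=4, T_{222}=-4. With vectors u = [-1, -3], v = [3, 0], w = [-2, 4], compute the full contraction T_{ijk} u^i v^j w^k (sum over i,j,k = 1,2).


S = sum over i,j,k of T_{ijk} u_i v_j w_k. Expanding all 8 terms:
T_{111}*u_1*v_1*w_1 = -2*-1*3*-2 = -12  (running total: -12)
T_{112}*u_1*v_1*w_2 = -3*-1*3*4 = 36  (running total: 24)
T_{121}*u_1*v_2*w_1 = 4*-1*0*-2 = 0  (running total: 24)
T_{122}*u_1*v_2*w_2 = 2*-1*0*4 = 0  (running total: 24)
T_{211}*u_2*v_1*w_1 = -1*-3*3*-2 = -18  (running total: 6)
T_{212}*u_2*v_1*w_2 = 0*-3*3*4 = 0  (running total: 6)
T_{221}*u_2*v_2*w_1 = 4*-3*0*-2 = 0  (running total: 6)
T_{222}*u_2*v_2*w_2 = -4*-3*0*4 = 0  (running total: 6)
S = 6

6


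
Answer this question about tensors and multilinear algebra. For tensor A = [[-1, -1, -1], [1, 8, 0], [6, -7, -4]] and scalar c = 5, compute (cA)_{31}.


Scalar multiplication: (cA)_{ij} = c * A_{ij}.
c = 5
A_{31} = 6
(cA)_{31} = 5 * 6 = 30

30


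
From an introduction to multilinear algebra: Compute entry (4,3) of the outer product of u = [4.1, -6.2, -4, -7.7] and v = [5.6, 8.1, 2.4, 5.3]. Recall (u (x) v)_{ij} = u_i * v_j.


The outer product entry T_{ij} = u_i * v_j.
We need i=4, j=3.
u_4 = -7.7, v_3 = 2.4
T_{4,3} = -7.7 * 2.4 = -18.48

-18.48


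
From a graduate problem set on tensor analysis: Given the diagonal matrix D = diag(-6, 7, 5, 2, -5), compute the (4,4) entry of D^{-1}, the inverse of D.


For a diagonal matrix, the inverse has entries (D^{-1})_{ii} = 1/d_{ii}.
The diagonal entries are: d_{11} = -6, d_{22} = 7, d_{33} = 5, d_{44} = 2, d_{55} = -5
We need (D^{-1})_{44} = 1/d_{44} = 1/2 = 1/2

1/2


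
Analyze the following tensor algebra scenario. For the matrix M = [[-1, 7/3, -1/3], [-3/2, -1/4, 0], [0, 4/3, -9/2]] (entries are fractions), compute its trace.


The trace is the sum of diagonal entries.
Diagonal: M[1,1] = -1, M[2,2] = -1/4, M[3,3] = -9/2
Tr(M) = -1 + -1/4 + -9/2
Computing step by step:
After adding M[1,1]: -1
After adding M[2,2]: -5/4
After adding M[3,3]: -23/4
Tr(M) = -23/4

-23/4


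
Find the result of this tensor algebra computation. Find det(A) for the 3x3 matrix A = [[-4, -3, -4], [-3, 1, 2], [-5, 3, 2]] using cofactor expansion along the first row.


Expanding along the first row, det(A) = a11*M_11 - a12*M_12 + a13*M_13, where M_1j is the (1,j) minor.
Minor M_11 = 1*2 - 2*3 = -4
Minor M_12 = -3*2 - 2*-5 = 4
Minor M_13 = -3*3 - 1*-5 = -4
det = -4*(-4) - -3*(4) + -4*(-4)
    = 16 - -12 + 16
    = 44

44


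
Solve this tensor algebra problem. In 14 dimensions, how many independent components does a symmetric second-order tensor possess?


A symmetric rank-2 tensor in d dimensions has d(d+1)/2 independent components.
d = 14
d(d+1)/2 = 14 * 15 / 2 = 210 / 2 = 105

105


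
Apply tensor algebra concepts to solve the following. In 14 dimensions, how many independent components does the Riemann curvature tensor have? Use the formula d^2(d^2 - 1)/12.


The Riemann tensor in d dimensions has d^2(d^2 - 1)/12 independent components.
d = 14, so d^2 = 196
d^2 - 1 = 195
d^2(d^2 - 1) = 196 * 195 = 38220
Divide by 12: 38220 / 12 = 3185

3185


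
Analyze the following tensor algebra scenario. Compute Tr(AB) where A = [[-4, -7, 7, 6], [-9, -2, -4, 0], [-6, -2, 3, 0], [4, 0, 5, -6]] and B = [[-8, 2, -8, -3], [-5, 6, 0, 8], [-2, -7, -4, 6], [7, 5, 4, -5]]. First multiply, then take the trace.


Tr(AB) = sum_i (AB)_{ii} where (AB)_{ii} = sum_k A_{ik} B_{ki}.
(AB)_{11} = -4*-8 + -7*-5 + 7*-2 + 6*7 = 95
(AB)_{22} = -9*2 + -2*6 + -4*-7 + 0*5 = -2
(AB)_{33} = -6*-8 + -2*0 + 3*-4 + 0*4 = 36
(AB)_{44} = 4*-3 + 0*8 + 5*6 + -6*-5 = 48
Tr(AB) = 95 + -2 + 36 + 48 = 177

177


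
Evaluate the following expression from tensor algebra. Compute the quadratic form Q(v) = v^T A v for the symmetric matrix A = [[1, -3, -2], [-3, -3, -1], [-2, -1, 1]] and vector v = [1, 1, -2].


First compute Av:
(Av)_1 = 1*1 + -3*1 + -2*-2 = 2
(Av)_2 = -3*1 + -3*1 + -1*-2 = -4
(Av)_3 = -2*1 + -1*1 + 1*-2 = -5
Av = [2, -4, -5]
Then v^T (Av) = 1*2 + 1*-4 + -2*-5
= 2 + -4 + 10 = 8

8


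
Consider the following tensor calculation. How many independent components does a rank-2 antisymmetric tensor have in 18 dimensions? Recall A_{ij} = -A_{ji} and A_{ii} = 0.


An antisymmetric rank-2 tensor satisfies A_{ij} = -A_{ji}, so diagonal entries are zero.
The independent components are the upper-triangular entries: C(n, 2) = n(n-1)/2.
n = 18
C(18, 2) = 18 * 17 / 2 = 306 / 2 = 153

153


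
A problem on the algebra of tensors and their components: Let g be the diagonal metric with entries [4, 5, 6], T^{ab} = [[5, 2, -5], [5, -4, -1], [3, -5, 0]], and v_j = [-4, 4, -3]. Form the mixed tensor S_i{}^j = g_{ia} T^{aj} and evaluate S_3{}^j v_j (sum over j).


Step 1: lower the first index. For a diagonal metric, g_{ia} T^{aj} = g_{ii} T^{ij} (no sum on i).
g_{33} = 6
S_3{}^1 = 6 * T^{31} = 6 * 3 = 18
S_3{}^2 = 6 * T^{32} = 6 * -5 = -30
S_3{}^3 = 6 * T^{33} = 6 * 0 = 0
Step 2: contract S_3{}^j with v_j.
S_3{}^1 * v_1 = 18 * -4 = -72
S_3{}^2 * v_2 = -30 * 4 = -120
S_3{}^3 * v_3 = 0 * -3 = 0
Result = -72 + -120 + 0 = -192

-192


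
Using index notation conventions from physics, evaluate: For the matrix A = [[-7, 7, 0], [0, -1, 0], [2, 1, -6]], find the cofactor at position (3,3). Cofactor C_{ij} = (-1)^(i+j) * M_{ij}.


To find cofactor C_{33}, delete row 3 and column 3.
The resulting 2x2 submatrix is: [[-7, 7], [0, -1]]
Minor M_{33} = -7*-1 - 7*0
  = 7 - 0 = 7
Sign = (-1)^(3+3) = (-1)^6 = 1
Cofactor C_{33} = 1 * 7 = 7

7


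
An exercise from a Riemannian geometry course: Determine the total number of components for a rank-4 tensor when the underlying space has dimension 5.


The number of components of a rank-r tensor in d dimensions is d^r.
Here d = 5 and r = 4.
5^4 = 625

625


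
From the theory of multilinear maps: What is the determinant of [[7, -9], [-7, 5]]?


For a 2x2 matrix [[a, b], [c, d]], det = a*d - b*c.
a = 7, b = -9, c = -7, d = 5
a*d = 7 * 5 = 35
b*c = -9 * -7 = 63
det = 35 - 63 = -28

-28


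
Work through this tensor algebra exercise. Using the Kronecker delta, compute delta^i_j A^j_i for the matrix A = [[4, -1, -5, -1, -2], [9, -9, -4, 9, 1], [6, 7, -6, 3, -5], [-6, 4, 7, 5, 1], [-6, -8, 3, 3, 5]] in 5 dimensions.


The contraction (trace) of a rank-2 tensor is the sum of its diagonal elements.
Diagonal entries: A[1,1] = 4, A[2,2] = -9, A[3,3] = -6, A[4,4] = 5, A[5,5] = 5
Tr(A) = 4 + -9 + -6 + 5 + 5 = -1

-1


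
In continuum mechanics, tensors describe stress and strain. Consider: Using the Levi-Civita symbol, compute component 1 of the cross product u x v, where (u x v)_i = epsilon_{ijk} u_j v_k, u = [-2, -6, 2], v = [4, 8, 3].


(u x v)_1 = sum_{j,k} epsilon_{1jk} u_j v_k. Only permutations of (1,2,3) contribute; the two non-zero terms are:
eps_{123} u_2 v_3 = 1 * -6 * 3 = -18
eps_{132} u_3 v_2 = -1 * 2 * 8 = -16
(u x v)_1 = -34

-34


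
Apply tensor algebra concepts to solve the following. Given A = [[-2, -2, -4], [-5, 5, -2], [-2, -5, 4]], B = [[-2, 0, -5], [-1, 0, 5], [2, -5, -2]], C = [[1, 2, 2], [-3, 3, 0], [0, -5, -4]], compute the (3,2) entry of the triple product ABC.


(ABC)_{32} = sum_m (AB)_{3m} C_{m2}. First compute row 3 of AB.
(AB)_{31} = -2*-2 + -5*-1 + 4*2 = 17
(AB)_{32} = -2*0 + -5*0 + 4*-5 = -20
(AB)_{33} = -2*-5 + -5*5 + 4*-2 = -23
Now contract with column 2 of C:
(AB)_{31} * C_{12} = 17 * 2 = 34
(AB)_{32} * C_{22} = -20 * 3 = -60
(AB)_{33} * C_{32} = -23 * -5 = 115
(ABC)_{32} = 34 + -60 + 115 = 89

89


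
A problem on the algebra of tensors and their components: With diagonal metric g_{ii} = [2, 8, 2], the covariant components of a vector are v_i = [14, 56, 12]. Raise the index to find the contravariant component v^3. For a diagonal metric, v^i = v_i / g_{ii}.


To raise an index with a diagonal metric: v^i = v_i / g_{ii}.
For index 3: v_3 = 12, g_{33} = 2
v^3 = 12 / 2 = 6

6


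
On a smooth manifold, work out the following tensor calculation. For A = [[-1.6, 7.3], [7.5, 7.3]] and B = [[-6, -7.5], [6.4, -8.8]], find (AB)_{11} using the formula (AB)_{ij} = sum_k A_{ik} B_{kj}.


(AB)_{ij} = sum_k A_{ik} B_{kj}.
For i=1, j=1:
A_{11} * B_{11} = -1.6 * -6 = 9.6
A_{12} * B_{21} = 7.3 * 6.4 = 46.72
Sum = 9.6 + 46.72 = 56.32

56.32


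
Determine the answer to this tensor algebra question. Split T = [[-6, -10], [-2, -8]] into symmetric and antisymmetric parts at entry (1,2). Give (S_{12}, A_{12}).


T_{12} = -10
T_{21} = -2
S_{12} = (-10 + -2)/2 = -12/2 = -6
A_{12} = (-10 - -2)/2 = -8/2 = -4
Check: S + A = -6 + -4 = -10 = T_{12}.

(-6, -4)


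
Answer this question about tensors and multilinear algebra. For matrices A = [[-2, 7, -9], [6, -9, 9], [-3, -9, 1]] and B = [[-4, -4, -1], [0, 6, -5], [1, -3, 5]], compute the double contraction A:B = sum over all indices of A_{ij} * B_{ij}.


A:B = sum over all i,j of A_{ij} * B_{ij}.
Row 1: -2*-4=8, 7*-4=-28, -9*-1=9 => row sum = -11
Row 2: 6*0=0, -9*6=-54, 9*-5=-45 => row sum = -99
Row 3: -3*1=-3, -9*-3=27, 1*5=5 => row sum = 29
Total = -11 + -99 + 29 = -81

-81


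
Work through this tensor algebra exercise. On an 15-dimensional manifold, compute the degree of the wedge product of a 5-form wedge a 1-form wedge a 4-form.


The degree of a wedge product is the sum of the degrees of the individual forms.
Degrees: 5, 1, 4
Total degree = 5 + 1 + 4 = 10

10


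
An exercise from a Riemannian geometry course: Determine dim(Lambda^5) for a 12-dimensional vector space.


The dimension of the space of p-forms on an n-dimensional space is C(n, p).
n = 12, p = 5
C(12, 5) = 12! / (5! * 7!) = 792

792


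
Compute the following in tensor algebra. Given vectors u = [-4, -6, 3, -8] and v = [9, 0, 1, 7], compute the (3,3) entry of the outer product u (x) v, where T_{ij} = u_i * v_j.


The outer product entry T_{ij} = u_i * v_j.
We need i=3, j=3.
u_3 = 3, v_3 = 1
T_{3,3} = 3 * 1 = 3

3


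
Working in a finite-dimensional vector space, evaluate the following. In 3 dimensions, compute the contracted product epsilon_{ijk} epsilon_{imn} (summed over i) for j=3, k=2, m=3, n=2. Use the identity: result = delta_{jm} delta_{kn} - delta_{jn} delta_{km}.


Using the identity: epsilon_{ijk} epsilon_{imn} = delta_{jm} delta_{kn} - delta_{jn} delta_{km}.
delta_{33} = 1
delta_{22} = 1
delta_{32} = 0
delta_{23} = 0
Result = 1 * 1 - 0 * 0 = 1 - 0 = 1

1


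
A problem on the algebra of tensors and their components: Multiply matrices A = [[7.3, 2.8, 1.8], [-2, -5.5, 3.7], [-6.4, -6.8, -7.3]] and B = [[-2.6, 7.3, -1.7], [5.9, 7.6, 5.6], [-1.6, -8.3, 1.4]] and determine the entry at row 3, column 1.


(AB)_{ij} = sum_k A_{ik} B_{kj}.
For i=3, j=1:
A_{31} * B_{11} = -6.4 * -2.6 = 16.64
A_{32} * B_{21} = -6.8 * 5.9 = -40.12
A_{33} * B_{31} = -7.3 * -1.6 = 11.68
Sum = 16.64 + -40.12 + 11.68 = -11.8

-11.8


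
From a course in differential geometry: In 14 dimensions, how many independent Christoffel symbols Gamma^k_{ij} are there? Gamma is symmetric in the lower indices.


Christoffel symbols Gamma^k_{ij} are symmetric in i,j, so there are d * d(d+1)/2 independent symbols.
d = 14
d(d+1)/2 = 14 * 15 / 2 = 105
Total = 14 * 105 = 1470

1470


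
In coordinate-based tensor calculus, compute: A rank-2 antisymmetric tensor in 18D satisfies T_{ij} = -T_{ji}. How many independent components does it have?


An antisymmetric rank-2 tensor satisfies A_{ij} = -A_{ji}, so diagonal entries are zero.
The independent components are the upper-triangular entries: C(n, 2) = n(n-1)/2.
n = 18
C(18, 2) = 18 * 17 / 2 = 306 / 2 = 153

153


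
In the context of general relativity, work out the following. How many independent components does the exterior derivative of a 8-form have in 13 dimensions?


The exterior derivative of a p-form is a (p+1)-form.
Its number of independent components is C(n, p+1).
n = 13, p+1 = 9
C(13, 9) = 715

715


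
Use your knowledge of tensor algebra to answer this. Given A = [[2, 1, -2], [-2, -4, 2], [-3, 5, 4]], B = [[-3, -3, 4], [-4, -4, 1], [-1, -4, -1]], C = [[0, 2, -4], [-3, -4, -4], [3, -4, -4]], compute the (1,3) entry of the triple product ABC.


(ABC)_{13} = sum_m (AB)_{1m} C_{m3}. First compute row 1 of AB.
(AB)_{11} = 2*-3 + 1*-4 + -2*-1 = -8
(AB)_{12} = 2*-3 + 1*-4 + -2*-4 = -2
(AB)_{13} = 2*4 + 1*1 + -2*-1 = 11
Now contract with column 3 of C:
(AB)_{11} * C_{13} = -8 * -4 = 32
(AB)_{12} * C_{23} = -2 * -4 = 8
(AB)_{13} * C_{33} = 11 * -4 = -44
(ABC)_{13} = 32 + 8 + -44 = -4

-4


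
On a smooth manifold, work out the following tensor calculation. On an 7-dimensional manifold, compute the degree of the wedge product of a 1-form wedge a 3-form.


The degree of a wedge product is the sum of the degrees of the individual forms.
Degrees: 1, 3
Total degree = 1 + 3 = 4

4


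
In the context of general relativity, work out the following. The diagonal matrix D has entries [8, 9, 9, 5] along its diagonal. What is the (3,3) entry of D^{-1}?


For a diagonal matrix, the inverse has entries (D^{-1})_{ii} = 1/d_{ii}.
The diagonal entries are: d_{11} = 8, d_{22} = 9, d_{33} = 9, d_{44} = 5
We need (D^{-1})_{33} = 1/d_{33} = 1/9 = 1/9

1/9


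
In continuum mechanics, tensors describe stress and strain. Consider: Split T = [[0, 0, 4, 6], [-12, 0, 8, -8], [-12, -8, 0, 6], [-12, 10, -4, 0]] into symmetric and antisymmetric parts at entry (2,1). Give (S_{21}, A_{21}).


T_{21} = -12
T_{12} = 0
S_{21} = (-12 + 0)/2 = -12/2 = -6
A_{21} = (-12 - 0)/2 = -12/2 = -6
Check: S + A = -6 + -6 = -12 = T_{21}.

(-6, -6)


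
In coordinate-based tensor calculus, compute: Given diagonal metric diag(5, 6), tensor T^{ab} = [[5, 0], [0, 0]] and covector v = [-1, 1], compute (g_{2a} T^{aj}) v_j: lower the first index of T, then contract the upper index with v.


Step 1: lower the first index. For a diagonal metric, g_{ia} T^{aj} = g_{ii} T^{ij} (no sum on i).
g_{22} = 6
S_2{}^1 = 6 * T^{21} = 6 * 0 = 0
S_2{}^2 = 6 * T^{22} = 6 * 0 = 0
Step 2: contract S_2{}^j with v_j.
S_2{}^1 * v_1 = 0 * -1 = 0
S_2{}^2 * v_2 = 0 * 1 = 0
Result = 0 + 0 = 0

0


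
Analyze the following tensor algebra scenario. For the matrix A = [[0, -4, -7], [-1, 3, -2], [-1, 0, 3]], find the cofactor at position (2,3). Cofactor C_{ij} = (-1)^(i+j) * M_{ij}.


To find cofactor C_{23}, delete row 2 and column 3.
The resulting 2x2 submatrix is: [[0, -4], [-1, 0]]
Minor M_{23} = 0*0 - -4*-1
  = 0 - 4 = -4
Sign = (-1)^(2+3) = (-1)^5 = -1
Cofactor C_{23} = -1 * -4 = 4

4


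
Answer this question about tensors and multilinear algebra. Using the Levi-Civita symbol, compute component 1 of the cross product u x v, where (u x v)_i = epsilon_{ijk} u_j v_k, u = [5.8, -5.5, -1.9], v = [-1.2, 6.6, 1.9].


(u x v)_1 = sum_{j,k} epsilon_{1jk} u_j v_k. Only permutations of (1,2,3) contribute; the two non-zero terms are:
eps_{123} u_2 v_3 = 1 * -5.5 * 1.9 = -10.45
eps_{132} u_3 v_2 = -1 * -1.9 * 6.6 = 12.54
(u x v)_1 = 2.09

2.09


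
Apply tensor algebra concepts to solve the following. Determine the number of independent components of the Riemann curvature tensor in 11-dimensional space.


The Riemann tensor in d dimensions has d^2(d^2 - 1)/12 independent components.
d = 11, so d^2 = 121
d^2 - 1 = 120
d^2(d^2 - 1) = 121 * 120 = 14520
Divide by 12: 14520 / 12 = 1210

1210


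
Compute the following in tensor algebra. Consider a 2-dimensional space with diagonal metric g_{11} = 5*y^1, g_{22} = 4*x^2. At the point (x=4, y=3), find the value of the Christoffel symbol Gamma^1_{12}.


For a diagonal metric, Gamma^k_{ij} = (1/2) g^{kk} (dg_{ik}/dx_j + dg_{jk}/dx_i - dg_{ij}/dx_k).
The metric is diagonal, so g_{ab} = 0 for a != b.
At the given point: g_{11} = 15, g_{22} = 64
g^{11} = 1/15
dg_{11}/dx_2 = dg_{11}/dx_2 = 5
dg_{21}/dx_1 = 0 (off-diagonal)
dg_{12}/dx_1 = 0 (off-diagonal)
Numerator = 5 + 0 - 0 = 5
Gamma^1_{12} = 5 / (2 * 15) = 1/6

1/6


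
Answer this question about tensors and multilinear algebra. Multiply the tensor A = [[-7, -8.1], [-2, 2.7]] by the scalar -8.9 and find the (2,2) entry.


Scalar multiplication: (cA)_{ij} = c * A_{ij}.
c = -8.9
A_{22} = 2.7
(cA)_{22} = -8.9 * 2.7 = -24.03

-24.03


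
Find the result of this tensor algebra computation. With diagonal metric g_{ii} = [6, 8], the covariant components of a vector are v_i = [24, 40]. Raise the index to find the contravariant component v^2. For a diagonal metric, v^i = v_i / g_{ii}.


To raise an index with a diagonal metric: v^i = v_i / g_{ii}.
For index 2: v_2 = 40, g_{22} = 8
v^2 = 40 / 8 = 5

5


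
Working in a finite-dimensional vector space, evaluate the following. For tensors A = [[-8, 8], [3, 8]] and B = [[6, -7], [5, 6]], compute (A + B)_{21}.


Tensor addition is component-wise: (A + B)_{ij} = A_{ij} + B_{ij}.
A_{21} = 3
B_{21} = 5
(A + B)_{21} = 3 + 5 = 8

8


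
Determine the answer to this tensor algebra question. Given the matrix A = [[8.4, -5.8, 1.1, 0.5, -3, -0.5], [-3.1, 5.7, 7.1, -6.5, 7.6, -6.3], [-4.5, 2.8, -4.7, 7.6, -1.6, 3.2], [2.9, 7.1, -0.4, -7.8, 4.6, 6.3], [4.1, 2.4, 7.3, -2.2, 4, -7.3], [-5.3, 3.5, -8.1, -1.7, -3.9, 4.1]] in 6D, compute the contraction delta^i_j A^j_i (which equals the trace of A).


The contraction (trace) of a rank-2 tensor is the sum of its diagonal elements.
Diagonal entries: A[1,1] = 8.4, A[2,2] = 5.7, A[3,3] = -4.7, A[4,4] = -7.8, A[5,5] = 4, A[6,6] = 4.1
Tr(A) = 8.4 + 5.7 + -4.7 + -7.8 + 4 + 4.1 = 9.7

9.7


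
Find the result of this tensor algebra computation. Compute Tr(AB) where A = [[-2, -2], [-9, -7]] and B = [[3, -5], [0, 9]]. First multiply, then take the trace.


Tr(AB) = sum_i (AB)_{ii} where (AB)_{ii} = sum_k A_{ik} B_{ki}.
(AB)_{11} = -2*3 + -2*0 = -6
(AB)_{22} = -9*-5 + -7*9 = -18
Tr(AB) = -6 + -18 = -24

-24


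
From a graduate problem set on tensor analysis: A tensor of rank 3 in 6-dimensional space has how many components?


The number of components of a rank-r tensor in d dimensions is d^r.
Here d = 6 and r = 3.
6^3 = 216

216


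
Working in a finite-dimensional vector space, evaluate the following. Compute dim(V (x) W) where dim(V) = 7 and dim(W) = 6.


The dimension of a tensor product is the product of dimensions.
dim(V) = 7, dim(W) = 6
dim(V (x) W) = 7 * 6 = 42

42


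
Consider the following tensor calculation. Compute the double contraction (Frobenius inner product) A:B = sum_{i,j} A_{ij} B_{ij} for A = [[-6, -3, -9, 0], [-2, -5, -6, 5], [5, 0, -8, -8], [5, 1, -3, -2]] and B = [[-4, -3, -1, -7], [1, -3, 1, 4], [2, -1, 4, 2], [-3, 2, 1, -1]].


A:B = sum over all i,j of A_{ij} * B_{ij}.
Row 1: -6*-4=24, -3*-3=9, -9*-1=9, 0*-7=0 => row sum = 42
Row 2: -2*1=-2, -5*-3=15, -6*1=-6, 5*4=20 => row sum = 27
Row 3: 5*2=10, 0*-1=0, -8*4=-32, -8*2=-16 => row sum = -38
Row 4: 5*-3=-15, 1*2=2, -3*1=-3, -2*-1=2 => row sum = -14
Total = 42 + 27 + -38 + -14 = 17

17


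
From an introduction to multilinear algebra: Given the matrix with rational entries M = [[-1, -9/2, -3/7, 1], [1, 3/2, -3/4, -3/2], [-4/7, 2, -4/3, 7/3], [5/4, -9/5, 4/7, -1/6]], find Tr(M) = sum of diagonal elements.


The trace is the sum of diagonal entries.
Diagonal: M[1,1] = -1, M[2,2] = 3/2, M[3,3] = -4/3, M[4,4] = -1/6
Tr(M) = -1 + 3/2 + -4/3 + -1/6
Computing step by step:
After adding M[1,1]: -1
After adding M[2,2]: 1/2
After adding M[3,3]: -5/6
After adding M[4,4]: -1
Tr(M) = -1

-1


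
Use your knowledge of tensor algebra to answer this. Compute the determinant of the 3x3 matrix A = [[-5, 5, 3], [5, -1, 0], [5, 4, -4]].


Expanding along the first row, det(A) = a11*M_11 - a12*M_12 + a13*M_13, where M_1j is the (1,j) minor.
Minor M_11 = -1*-4 - 0*4 = 4
Minor M_12 = 5*-4 - 0*5 = -20
Minor M_13 = 5*4 - -1*5 = 25
det = -5*(4) - 5*(-20) + 3*(25)
    = -20 - -100 + 75
    = 155

155


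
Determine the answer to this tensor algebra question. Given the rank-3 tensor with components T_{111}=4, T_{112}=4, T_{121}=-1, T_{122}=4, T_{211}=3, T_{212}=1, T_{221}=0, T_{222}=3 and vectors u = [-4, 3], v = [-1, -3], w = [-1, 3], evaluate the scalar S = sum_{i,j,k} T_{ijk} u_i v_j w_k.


S = sum over i,j,k of T_{ijk} u_i v_j w_k. Expanding all 8 terms:
T_{111}*u_1*v_1*w_1 = 4*-4*-1*-1 = -16  (running total: -16)
T_{112}*u_1*v_1*w_2 = 4*-4*-1*3 = 48  (running total: 32)
T_{121}*u_1*v_2*w_1 = -1*-4*-3*-1 = 12  (running total: 44)
T_{122}*u_1*v_2*w_2 = 4*-4*-3*3 = 144  (running total: 188)
T_{211}*u_2*v_1*w_1 = 3*3*-1*-1 = 9  (running total: 197)
T_{212}*u_2*v_1*w_2 = 1*3*-1*3 = -9  (running total: 188)
T_{221}*u_2*v_2*w_1 = 0*3*-3*-1 = 0  (running total: 188)
T_{222}*u_2*v_2*w_2 = 3*3*-3*3 = -81  (running total: 107)
S = 107

107


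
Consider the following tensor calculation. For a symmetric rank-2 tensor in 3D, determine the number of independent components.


A symmetric rank-2 tensor in d dimensions has d(d+1)/2 independent components.
d = 3
d(d+1)/2 = 3 * 4 / 2 = 12 / 2 = 6

6


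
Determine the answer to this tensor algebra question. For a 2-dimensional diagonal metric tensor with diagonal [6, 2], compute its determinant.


For a diagonal metric, the determinant is the product of diagonal entries.
Diagonal entries: 6, 2
det(g) = 6 * 2 = 12

12


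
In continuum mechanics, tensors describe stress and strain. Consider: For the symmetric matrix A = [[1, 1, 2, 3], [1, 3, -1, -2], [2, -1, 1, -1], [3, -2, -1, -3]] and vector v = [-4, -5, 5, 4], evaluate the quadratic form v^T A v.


First compute Av:
(Av)_1 = 1*-4 + 1*-5 + 2*5 + 3*4 = 13
(Av)_2 = 1*-4 + 3*-5 + -1*5 + -2*4 = -32
(Av)_3 = 2*-4 + -1*-5 + 1*5 + -1*4 = -2
(Av)_4 = 3*-4 + -2*-5 + -1*5 + -3*4 = -19
Av = [13, -32, -2, -19]
Then v^T (Av) = -4*13 + -5*-32 + 5*-2 + 4*-19
= -52 + 160 + -10 + -76 = 22

22


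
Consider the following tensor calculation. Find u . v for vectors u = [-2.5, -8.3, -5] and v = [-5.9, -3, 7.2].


The inner product u . v = sum of u_i * v_i.
Term-by-term: -2.5 * -5.9, -8.3 * -3, -5 * 7.2
Products: 14.75, 24.9, -36
Sum = 14.75 + 24.9 + -36 = 3.65

3.65


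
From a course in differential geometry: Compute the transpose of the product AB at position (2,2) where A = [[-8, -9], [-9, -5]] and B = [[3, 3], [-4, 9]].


(AB)^T_{ij} = (AB)_{ji} = sum_k A_{jk} B_{ki}.
For i=2, j=2 we need (AB)_{22}:
A_{21} * B_{12} = -9 * 3 = -27
A_{22} * B_{22} = -5 * 9 = -45
Sum = -27 + -45 = -72

-72


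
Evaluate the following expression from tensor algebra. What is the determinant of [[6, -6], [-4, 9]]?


For a 2x2 matrix [[a, b], [c, d]], det = a*d - b*c.
a = 6, b = -6, c = -4, d = 9
a*d = 6 * 9 = 54
b*c = -6 * -4 = 24
det = 54 - 24 = 30

30


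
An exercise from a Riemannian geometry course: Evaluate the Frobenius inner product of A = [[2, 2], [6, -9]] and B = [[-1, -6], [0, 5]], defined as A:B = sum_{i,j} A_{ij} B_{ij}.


A:B = sum over all i,j of A_{ij} * B_{ij}.
Row 1: 2*-1=-2, 2*-6=-12 => row sum = -14
Row 2: 6*0=0, -9*5=-45 => row sum = -45
Total = -14 + -45 = -59

-59


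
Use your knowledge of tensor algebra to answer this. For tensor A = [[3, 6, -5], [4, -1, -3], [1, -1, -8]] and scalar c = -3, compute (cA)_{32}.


Scalar multiplication: (cA)_{ij} = c * A_{ij}.
c = -3
A_{32} = -1
(cA)_{32} = -3 * -1 = 3

3


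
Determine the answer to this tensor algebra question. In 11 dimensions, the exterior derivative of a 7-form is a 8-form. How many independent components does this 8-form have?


The exterior derivative of a p-form is a (p+1)-form.
Its number of independent components is C(n, p+1).
n = 11, p+1 = 8
C(11, 8) = 165

165


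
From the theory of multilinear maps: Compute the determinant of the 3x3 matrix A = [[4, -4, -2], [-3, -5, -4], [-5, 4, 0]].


Expanding along the first row, det(A) = a11*M_11 - a12*M_12 + a13*M_13, where M_1j is the (1,j) minor.
Minor M_11 = -5*0 - -4*4 = 16
Minor M_12 = -3*0 - -4*-5 = -20
Minor M_13 = -3*4 - -5*-5 = -37
det = 4*(16) - -4*(-20) + -2*(-37)
    = 64 - 80 + 74
    = 58

58


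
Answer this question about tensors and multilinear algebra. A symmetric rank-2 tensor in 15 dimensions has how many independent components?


A symmetric rank-2 tensor in d dimensions has d(d+1)/2 independent components.
d = 15
d(d+1)/2 = 15 * 16 / 2 = 240 / 2 = 120

120


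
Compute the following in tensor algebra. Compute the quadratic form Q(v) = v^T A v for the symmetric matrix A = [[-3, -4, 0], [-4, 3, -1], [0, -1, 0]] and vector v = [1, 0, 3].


First compute Av:
(Av)_1 = -3*1 + -4*0 + 0*3 = -3
(Av)_2 = -4*1 + 3*0 + -1*3 = -7
(Av)_3 = 0*1 + -1*0 + 0*3 = 0
Av = [-3, -7, 0]
Then v^T (Av) = 1*-3 + 0*-7 + 3*0
= -3 + 0 + 0 = -3

-3


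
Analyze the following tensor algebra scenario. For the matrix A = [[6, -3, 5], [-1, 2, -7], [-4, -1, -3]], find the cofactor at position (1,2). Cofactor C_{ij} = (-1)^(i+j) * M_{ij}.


To find cofactor C_{12}, delete row 1 and column 2.
The resulting 2x2 submatrix is: [[-1, -7], [-4, -3]]
Minor M_{12} = -1*-3 - -7*-4
  = 3 - 28 = -25
Sign = (-1)^(1+2) = (-1)^3 = -1
Cofactor C_{12} = -1 * -25 = 25

25


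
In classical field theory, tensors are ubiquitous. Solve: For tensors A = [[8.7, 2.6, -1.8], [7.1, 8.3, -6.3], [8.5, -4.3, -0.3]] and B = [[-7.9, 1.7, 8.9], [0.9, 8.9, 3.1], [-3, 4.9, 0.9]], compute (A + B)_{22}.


Tensor addition is component-wise: (A + B)_{ij} = A_{ij} + B_{ij}.
A_{22} = 8.3
B_{22} = 8.9
(A + B)_{22} = 8.3 + 8.9 = 17.2

17.2


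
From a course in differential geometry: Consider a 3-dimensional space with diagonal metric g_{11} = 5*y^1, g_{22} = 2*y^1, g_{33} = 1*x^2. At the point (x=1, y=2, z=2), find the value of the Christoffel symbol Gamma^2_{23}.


For a diagonal metric, Gamma^k_{ij} = (1/2) g^{kk} (dg_{ik}/dx_j + dg_{jk}/dx_i - dg_{ij}/dx_k).
The metric is diagonal, so g_{ab} = 0 for a != b.
At the given point: g_{11} = 10, g_{22} = 4, g_{33} = 1
g^{22} = 1/4
dg_{22}/dx_3 = dg_{22}/dx_3 = 0
dg_{32}/dx_2 = 0 (off-diagonal)
dg_{23}/dx_2 = 0 (off-diagonal)
Numerator = 0 + 0 - 0 = 0
Gamma^2_{23} = 0 / (2 * 4) = 0

0


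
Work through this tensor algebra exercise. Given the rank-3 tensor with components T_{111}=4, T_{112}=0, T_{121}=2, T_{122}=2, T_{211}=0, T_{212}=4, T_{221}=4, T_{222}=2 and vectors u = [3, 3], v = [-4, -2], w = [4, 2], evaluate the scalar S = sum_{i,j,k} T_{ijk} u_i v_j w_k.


S = sum over i,j,k of T_{ijk} u_i v_j w_k. Expanding all 8 terms:
T_{111}*u_1*v_1*w_1 = 4*3*-4*4 = -192  (running total: -192)
T_{112}*u_1*v_1*w_2 = 0*3*-4*2 = 0  (running total: -192)
T_{121}*u_1*v_2*w_1 = 2*3*-2*4 = -48  (running total: -240)
T_{122}*u_1*v_2*w_2 = 2*3*-2*2 = -24  (running total: -264)
T_{211}*u_2*v_1*w_1 = 0*3*-4*4 = 0  (running total: -264)
T_{212}*u_2*v_1*w_2 = 4*3*-4*2 = -96  (running total: -360)
T_{221}*u_2*v_2*w_1 = 4*3*-2*4 = -96  (running total: -456)
T_{222}*u_2*v_2*w_2 = 2*3*-2*2 = -24  (running total: -480)
S = -480

-480


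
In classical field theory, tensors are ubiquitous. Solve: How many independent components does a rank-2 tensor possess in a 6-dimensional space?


The number of components of a rank-r tensor in d dimensions is d^r.
Here d = 6 and r = 2.
6^2 = 36

36


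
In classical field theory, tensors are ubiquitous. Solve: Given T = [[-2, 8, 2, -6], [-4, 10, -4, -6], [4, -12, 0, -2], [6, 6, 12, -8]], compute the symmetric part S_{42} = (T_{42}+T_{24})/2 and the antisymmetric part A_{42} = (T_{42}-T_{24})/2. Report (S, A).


T_{42} = 6
T_{24} = -6
S_{42} = (6 + -6)/2 = 0/2 = 0
A_{42} = (6 - -6)/2 = 12/2 = 6
Check: S + A = 0 + 6 = 6 = T_{42}.

(0, 6)


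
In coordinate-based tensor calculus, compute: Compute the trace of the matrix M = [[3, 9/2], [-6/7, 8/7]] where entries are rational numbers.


The trace is the sum of diagonal entries.
Diagonal: M[1,1] = 3, M[2,2] = 8/7
Tr(M) = 3 + 8/7
Computing step by step:
After adding M[1,1]: 3
After adding M[2,2]: 29/7
Tr(M) = 29/7

29/7


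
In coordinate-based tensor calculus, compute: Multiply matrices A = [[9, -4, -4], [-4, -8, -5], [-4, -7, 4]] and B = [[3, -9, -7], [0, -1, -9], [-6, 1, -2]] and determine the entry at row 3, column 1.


(AB)_{ij} = sum_k A_{ik} B_{kj}.
For i=3, j=1:
A_{31} * B_{11} = -4 * 3 = -12
A_{32} * B_{21} = -7 * 0 = 0
A_{33} * B_{31} = 4 * -6 = -24
Sum = -12 + 0 + -24 = -36

-36


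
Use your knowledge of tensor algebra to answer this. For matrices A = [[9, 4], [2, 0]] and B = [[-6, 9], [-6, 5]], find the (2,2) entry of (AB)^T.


(AB)^T_{ij} = (AB)_{ji} = sum_k A_{jk} B_{ki}.
For i=2, j=2 we need (AB)_{22}:
A_{21} * B_{12} = 2 * 9 = 18
A_{22} * B_{22} = 0 * 5 = 0
Sum = 18 + 0 = 18

18


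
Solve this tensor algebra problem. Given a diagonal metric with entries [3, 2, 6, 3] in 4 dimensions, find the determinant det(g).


For a diagonal metric, the determinant is the product of diagonal entries.
Diagonal entries: 3, 2, 6, 3
det(g) = 3 * 2 * 6 * 3 = 108

108


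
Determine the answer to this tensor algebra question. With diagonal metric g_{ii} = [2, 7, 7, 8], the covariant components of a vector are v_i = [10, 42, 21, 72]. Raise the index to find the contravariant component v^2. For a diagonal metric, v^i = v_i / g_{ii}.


To raise an index with a diagonal metric: v^i = v_i / g_{ii}.
For index 2: v_2 = 42, g_{22} = 7
v^2 = 42 / 7 = 6

6


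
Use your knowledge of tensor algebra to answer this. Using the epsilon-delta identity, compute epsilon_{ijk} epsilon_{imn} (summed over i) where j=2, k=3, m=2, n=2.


Using the identity: epsilon_{ijk} epsilon_{imn} = delta_{jm} delta_{kn} - delta_{jn} delta_{km}.
delta_{22} = 1
delta_{32} = 0
delta_{22} = 1
delta_{32} = 0
Result = 1 * 0 - 1 * 0 = 0 - 0 = 0

0


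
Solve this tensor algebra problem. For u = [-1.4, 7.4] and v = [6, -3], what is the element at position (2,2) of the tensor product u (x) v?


The outer product entry T_{ij} = u_i * v_j.
We need i=2, j=2.
u_2 = 7.4, v_2 = -3
T_{2,2} = 7.4 * -3 = -22.2

-22.2


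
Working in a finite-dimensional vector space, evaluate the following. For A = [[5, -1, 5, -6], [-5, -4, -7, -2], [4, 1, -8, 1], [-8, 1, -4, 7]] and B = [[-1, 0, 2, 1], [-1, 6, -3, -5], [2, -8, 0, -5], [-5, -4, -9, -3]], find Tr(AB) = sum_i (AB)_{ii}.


Tr(AB) = sum_i (AB)_{ii} where (AB)_{ii} = sum_k A_{ik} B_{ki}.
(AB)_{11} = 5*-1 + -1*-1 + 5*2 + -6*-5 = 36
(AB)_{22} = -5*0 + -4*6 + -7*-8 + -2*-4 = 40
(AB)_{33} = 4*2 + 1*-3 + -8*0 + 1*-9 = -4
(AB)_{44} = -8*1 + 1*-5 + -4*-5 + 7*-3 = -14
Tr(AB) = 36 + 40 + -4 + -14 = 58

58


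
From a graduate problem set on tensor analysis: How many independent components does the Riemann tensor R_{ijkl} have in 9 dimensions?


The Riemann tensor in d dimensions has d^2(d^2 - 1)/12 independent components.
d = 9, so d^2 = 81
d^2 - 1 = 80
d^2(d^2 - 1) = 81 * 80 = 6480
Divide by 12: 6480 / 12 = 540

540


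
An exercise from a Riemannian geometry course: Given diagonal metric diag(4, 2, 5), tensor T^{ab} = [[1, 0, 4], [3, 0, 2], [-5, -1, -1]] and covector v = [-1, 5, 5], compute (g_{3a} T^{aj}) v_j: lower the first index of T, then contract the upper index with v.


Step 1: lower the first index. For a diagonal metric, g_{ia} T^{aj} = g_{ii} T^{ij} (no sum on i).
g_{33} = 5
S_3{}^1 = 5 * T^{31} = 5 * -5 = -25
S_3{}^2 = 5 * T^{32} = 5 * -1 = -5
S_3{}^3 = 5 * T^{33} = 5 * -1 = -5
Step 2: contract S_3{}^j with v_j.
S_3{}^1 * v_1 = -25 * -1 = 25
S_3{}^2 * v_2 = -5 * 5 = -25
S_3{}^3 * v_3 = -5 * 5 = -25
Result = 25 + -25 + -25 = -25

-25


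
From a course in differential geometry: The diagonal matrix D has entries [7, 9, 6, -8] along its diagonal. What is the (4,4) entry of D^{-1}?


For a diagonal matrix, the inverse has entries (D^{-1})_{ii} = 1/d_{ii}.
The diagonal entries are: d_{11} = 7, d_{22} = 9, d_{33} = 6, d_{44} = -8
We need (D^{-1})_{44} = 1/d_{44} = 1/-8 = -1/8

-1/8


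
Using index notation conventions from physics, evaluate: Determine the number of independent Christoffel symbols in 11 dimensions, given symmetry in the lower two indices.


Christoffel symbols Gamma^k_{ij} are symmetric in i,j, so there are d * d(d+1)/2 independent symbols.
d = 11
d(d+1)/2 = 11 * 12 / 2 = 66
Total = 11 * 66 = 726

726


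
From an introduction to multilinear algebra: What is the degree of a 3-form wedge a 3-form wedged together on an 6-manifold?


The degree of a wedge product is the sum of the degrees of the individual forms.
Degrees: 3, 3
Total degree = 3 + 3 = 6

6


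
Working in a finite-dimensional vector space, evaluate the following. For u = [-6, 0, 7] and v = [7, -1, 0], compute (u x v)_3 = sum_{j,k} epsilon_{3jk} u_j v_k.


(u x v)_3 = sum_{j,k} epsilon_{3jk} u_j v_k. Only permutations of (1,2,3) contribute; the two non-zero terms are:
eps_{312} u_1 v_2 = 1 * -6 * -1 = 6
eps_{321} u_2 v_1 = -1 * 0 * 7 = 0
(u x v)_3 = 6

6


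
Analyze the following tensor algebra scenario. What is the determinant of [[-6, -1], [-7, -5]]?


For a 2x2 matrix [[a, b], [c, d]], det = a*d - b*c.
a = -6, b = -1, c = -7, d = -5
a*d = -6 * -5 = 30
b*c = -1 * -7 = 7
det = 30 - 7 = 23

23


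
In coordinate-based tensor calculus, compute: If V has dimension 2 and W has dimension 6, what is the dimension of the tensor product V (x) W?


The dimension of a tensor product is the product of dimensions.
dim(V) = 2, dim(W) = 6
dim(V (x) W) = 2 * 6 = 12

12


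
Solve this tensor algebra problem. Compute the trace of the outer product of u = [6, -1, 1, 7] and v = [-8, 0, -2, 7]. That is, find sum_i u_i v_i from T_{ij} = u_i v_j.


The outer product gives T_{ij} = u_i v_j.
The trace (contraction) is Tr(T) = sum_i T_{ii} = sum_i u_i v_i.
Diagonal entries:
T_{11} = u_1 * v_1 = 6 * -8 = -48
T_{22} = u_2 * v_2 = -1 * 0 = 0
T_{33} = u_3 * v_3 = 1 * -2 = -2
T_{44} = u_4 * v_4 = 7 * 7 = 49
Tr(T) = -48 + 0 + -2 + 49 = -1

-1
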